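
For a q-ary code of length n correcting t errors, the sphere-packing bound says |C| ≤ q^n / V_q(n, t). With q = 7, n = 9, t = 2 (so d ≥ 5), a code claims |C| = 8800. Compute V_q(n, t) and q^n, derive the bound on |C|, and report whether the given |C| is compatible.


V_q(n, t) = 1351, q^n = 40353607, Hamming bound = 29869, |C| = 8800 ≤ bound (satisfied).

Step 1: Compute V_q(n, t) = Σ_{j=0}^2 C(n, j) (q−1)^j.
  j = 0: C(9,0)·(6)^0 = 1·1 = 1.
  j = 1: C(9,1)·(6)^1 = 9·6 = 54.
  j = 2: C(9,2)·(6)^2 = 36·36 = 1296.
  V_q(n, t) = 1 + 54 + 1296 = 1351.
Step 2: q^n = 7^9 = 40353607.
Step 3: Hamming bound ⌊q^n / V_q(n,t)⌋ = ⌊40353607/1351⌋ = 29869.
Step 4: Compare |C| = 8800 to 29869: satisfied.
The claimed |C| lies below the Hamming bound.


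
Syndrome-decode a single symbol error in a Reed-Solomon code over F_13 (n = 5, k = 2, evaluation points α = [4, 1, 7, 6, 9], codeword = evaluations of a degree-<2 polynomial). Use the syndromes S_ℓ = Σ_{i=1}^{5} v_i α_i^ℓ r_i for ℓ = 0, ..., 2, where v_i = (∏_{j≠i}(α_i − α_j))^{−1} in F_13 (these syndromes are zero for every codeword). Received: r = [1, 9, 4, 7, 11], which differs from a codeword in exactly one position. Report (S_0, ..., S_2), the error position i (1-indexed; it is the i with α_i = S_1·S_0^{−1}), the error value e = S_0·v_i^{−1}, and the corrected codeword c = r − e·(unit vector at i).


S = (1, 4, 3), error at position 1, error magnitude e = 1, c = [0, 9, 4, 7, 11].

Step 1: column multipliers v_i = (∏_{j≠i}(α_i − α_j))^{−1} mod 13.
  i = 1 (α = 4): (4−1)(4−7)(4−6)(4−9) = 3·(−3)·(−2)·(−5) = −90 ≡ 1, so v_1 = 1^{−1} = 1 (mod 13).
  i = 2 (α = 1): (1−4)(1−7)(1−6)(1−9) = (−3)·(−6)·(−5)·(−8) = 720 ≡ 5, so v_2 = 5^{−1} = 8 (mod 13).
  i = 3 (α = 7): (7−4)(7−1)(7−6)(7−9) = 3·6·1·(−2) = −36 ≡ 3, so v_3 = 3^{−1} = 9 (mod 13).
  i = 4 (α = 6): (6−4)(6−1)(6−7)(6−9) = 2·5·(−1)·(−3) = 30 ≡ 4, so v_4 = 4^{−1} = 10 (mod 13).
  i = 5 (α = 9): (9−4)(9−1)(9−7)(9−6) = 5·8·2·3 = 240 ≡ 6, so v_5 = 6^{−1} = 11 (mod 13).
  v = [1, 8, 9, 10, 11].
Step 2: syndromes of r = [1, 9, 4, 7, 11] (all sums mod 13).
  S_0 = Σ v_i r_i = 1·1 + 8·9 + 9·4 + 10·7 + 11·11 = 300 ≡ 1.
  S_1 = Σ v_i α_i r_i = 1·4·1 + 8·1·9 + 9·7·4 + 10·6·7 + 11·9·11 = 1837 ≡ 4.
  α_i^2 mod 13 = [3, 1, 10, 10, 3].
  S_2 = Σ v_i α_i^2 r_i = 1·3·1 + 8·1·9 + 9·10·4 + 10·10·7 + 11·3·11 = 1498 ≡ 3.
  S = (1, 4, 3) ≠ 0, so r is not a codeword (an error is present).
Step 3: locate the error. For a single error e at position i, S_ℓ = v_i·e·α_i^ℓ, so α_err = S_1/S_0.
  S_0^{−1} = 1^{−1} = 1 (mod 13), so α_err = 4·1 = 4 ≡ 4 = α_1. Error position i = 1.
  Consistency check: S_2/S_1 = 3·10 = 30 ≡ 4 = α_err ✓ (single-error assumption holds).
Step 4: error magnitude e = S_0/v_1 = S_0·∏_{j≠1}(α_1 − α_j) = 1·1 = 1 ≡ 1 (mod 13).
Step 5: correct position 1: c_1 = r_1 − e = 1 − 1 ≡ 0 (mod 13). Hence c = [0, 9, 4, 7, 11].
  Check: interpolating c through the α_i gives m(x) = 12 + 10·x (degree < 2) with m(α_i) = c_i for every i, so c is indeed a codeword.


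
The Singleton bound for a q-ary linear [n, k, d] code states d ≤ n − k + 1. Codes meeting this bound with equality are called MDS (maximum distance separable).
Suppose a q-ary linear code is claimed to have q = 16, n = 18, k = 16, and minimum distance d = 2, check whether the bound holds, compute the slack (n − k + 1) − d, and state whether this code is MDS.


Singleton RHS = n − k + 1 = 3, slack = 1, bound satisfied, not MDS.

Singleton bound: d ≤ n − k + 1.
Here n = 18, k = 16, so n − k + 1 = 3.
Given d = 2, check d ≤ 3: YES.
Slack = (n − k + 1) − d = 1.
The code is NOT MDS (slack = 1 > 0).
Description: the claimed parameters are [18, 16, 2]_16; such a code would be non-MDS.


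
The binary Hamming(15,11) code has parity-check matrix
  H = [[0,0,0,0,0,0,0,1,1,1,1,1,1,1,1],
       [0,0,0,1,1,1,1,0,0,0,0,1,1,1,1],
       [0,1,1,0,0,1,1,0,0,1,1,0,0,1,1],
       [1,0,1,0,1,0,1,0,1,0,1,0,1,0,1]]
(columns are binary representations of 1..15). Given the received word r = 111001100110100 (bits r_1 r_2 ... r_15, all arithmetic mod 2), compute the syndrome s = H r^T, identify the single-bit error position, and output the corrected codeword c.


s = (1, 1, 0, 1)^T, error position = 13, corrected codeword c = 111001100110000

Compute s = H r^T mod 2 one row at a time:
  s_1 = 0 + 0 + 1 + 1 + 0 + 1 + 0 + 0 = 3 ≡ 1 (mod 2).
  s_2 = 0 + 0 + 1 + 1 + 0 + 1 + 0 + 0 = 3 ≡ 1 (mod 2).
  s_3 = 1 + 1 + 1 + 1 + 1 + 1 + 0 + 0 = 6 ≡ 0 (mod 2).
  s_4 = 1 + 1 + 0 + 1 + 0 + 1 + 1 + 0 = 5 ≡ 1 (mod 2).
s = (1, 1, 0, 1)^T — this equals column 13 of H (binary 1101), so error is at position 13.
Correct: flip bit 13 of r = 111001100110100 to get c = 111001100110000.


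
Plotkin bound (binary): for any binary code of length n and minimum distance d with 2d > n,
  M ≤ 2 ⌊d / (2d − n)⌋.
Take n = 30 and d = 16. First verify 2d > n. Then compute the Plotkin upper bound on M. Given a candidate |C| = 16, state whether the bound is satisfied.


Plotkin bound M ≤ 16; given |C| = 16 ≤ bound (satisfied).

Check applicability: 2d = 32, n = 30.
2d − n = 2 > 0, so Plotkin applies.
Compute d/(2d−n) = 16/2 ≈ 8.0000.
⌊d/(2d−n)⌋ = 8.
Plotkin bound: M ≤ 2·8 = 16.
Given |C| = 16, check: satisfied.
This |C| is at the Plotkin bound.


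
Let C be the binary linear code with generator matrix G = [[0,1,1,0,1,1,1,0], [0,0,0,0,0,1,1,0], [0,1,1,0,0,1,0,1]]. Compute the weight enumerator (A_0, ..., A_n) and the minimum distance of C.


Weight distribution: A_0 = 1, A_2 = 1, A_3 = 3, A_4 = 2, A_5 = 1. Minimum distance d = 2.

Enumerate all 2^3 = 8 messages m ∈ F_2^3.
For each, compute codeword c = mG in F_2^8, then tally its weight.
  m = 000 → c = 00000000, weight = 0.
  m = 100 → c = 01101110, weight = 5.
  m = 010 → c = 00000110, weight = 2.
  m = 110 → c = 01101000, weight = 3.
  m = 001 → c = 01100101, weight = 4.
  m = 101 → c = 00001011, weight = 3.
  m = 011 → c = 01100011, weight = 4.
  m = 111 → c = 00001101, weight = 3.
Tally weights:
  weight 0: 1 codewords.
  weight 2: 1 codewords.
  weight 3: 3 codewords.
  weight 4: 2 codewords.
  weight 5: 1 codewords.
Minimum distance d = smallest w > 0 with A_w > 0 = 2.
Sanity: Σ A_w = 8 = 2^3 = 8 ✓.


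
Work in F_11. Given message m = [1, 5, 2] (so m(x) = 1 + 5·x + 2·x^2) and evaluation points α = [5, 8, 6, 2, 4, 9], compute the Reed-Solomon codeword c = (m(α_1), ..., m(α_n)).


c = [10, 4, 4, 8, 9, 10]

Message polynomial: m(x) = 1 + 5·x + 2·x^2 (mod 11).
For each evaluation point α_i, compute m(α_i) mod 11:
  α_1 = 5: Horner steps 2 → 4 → 10, so m(5) = 10.
  α_2 = 8: Horner steps 2 → 10 → 4, so m(8) = 4.
  α_3 = 6: Horner steps 2 → 6 → 4, so m(6) = 4.
  α_4 = 2: Horner steps 2 → 9 → 8, so m(2) = 8.
  α_5 = 4: Horner steps 2 → 2 → 9, so m(4) = 9.
  α_6 = 9: Horner steps 2 → 1 → 10, so m(9) = 10.
Codeword c = [10, 4, 4, 8, 9, 10] ∈ F_11^6.


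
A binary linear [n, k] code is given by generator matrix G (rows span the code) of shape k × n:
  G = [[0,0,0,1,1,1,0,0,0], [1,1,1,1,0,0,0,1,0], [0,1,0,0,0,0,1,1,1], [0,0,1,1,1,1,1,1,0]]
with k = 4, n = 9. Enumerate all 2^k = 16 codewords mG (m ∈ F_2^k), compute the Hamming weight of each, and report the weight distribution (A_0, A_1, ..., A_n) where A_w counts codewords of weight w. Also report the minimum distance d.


Weight distribution: A_0 = 1, A_3 = 3, A_4 = 3, A_5 = 4, A_6 = 4, A_7 = 1. Minimum distance d = 3.

Enumerate all 2^4 = 16 messages m ∈ F_2^4.
For each, compute codeword c = mG in F_2^9, then tally its weight.
  m = 0000 → c = 000000000, weight = 0.
  m = 1000 → c = 000111000, weight = 3.
  m = 0100 → c = 111100010, weight = 5.
  m = 1100 → c = 111011010, weight = 6.
  m = 0010 → c = 010000111, weight = 4.
  m = 1010 → c = 010111111, weight = 7.
  m = 0110 → c = 101100101, weight = 5.
  m = 1110 → c = 101011101, weight = 6.
  m = 0001 → c = 001111110, weight = 6.
  m = 1001 → c = 001000110, weight = 3.
  m = 0101 → c = 110011100, weight = 5.
  m = 1101 → c = 110100100, weight = 4.
  m = 0011 → c = 011111001, weight = 6.
  m = 1011 → c = 011000001, weight = 3.
  m = 0111 → c = 100011011, weight = 5.
  m = 1111 → c = 100100011, weight = 4.
Tally weights:
  weight 0: 1 codewords.
  weight 3: 3 codewords.
  weight 4: 3 codewords.
  weight 5: 4 codewords.
  weight 6: 4 codewords.
  weight 7: 1 codewords.
Minimum distance d = smallest w > 0 with A_w > 0 = 3.
Sanity: Σ A_w = 16 = 2^4 = 16 ✓.


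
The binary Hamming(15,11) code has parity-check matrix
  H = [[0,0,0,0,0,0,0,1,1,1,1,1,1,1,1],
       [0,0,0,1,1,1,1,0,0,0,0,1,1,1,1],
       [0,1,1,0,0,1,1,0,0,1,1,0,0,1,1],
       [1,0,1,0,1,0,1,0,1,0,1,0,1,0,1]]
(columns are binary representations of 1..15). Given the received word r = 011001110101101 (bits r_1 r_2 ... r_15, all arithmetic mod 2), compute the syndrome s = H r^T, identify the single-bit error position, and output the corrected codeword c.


s = (1, 1, 0, 0)^T, error position = 12, corrected codeword c = 011001110100101

Compute s = H r^T mod 2 one row at a time:
  s_1 = 1 + 0 + 1 + 0 + 1 + 1 + 0 + 1 = 5 ≡ 1 (mod 2).
  s_2 = 0 + 0 + 1 + 1 + 1 + 1 + 0 + 1 = 5 ≡ 1 (mod 2).
  s_3 = 1 + 1 + 1 + 1 + 1 + 0 + 0 + 1 = 6 ≡ 0 (mod 2).
  s_4 = 0 + 1 + 0 + 1 + 0 + 0 + 1 + 1 = 4 ≡ 0 (mod 2).
s = (1, 1, 0, 0)^T — this equals column 12 of H (binary 1100), so error is at position 12.
Correct: flip bit 12 of r = 011001110101101 to get c = 011001110100101.


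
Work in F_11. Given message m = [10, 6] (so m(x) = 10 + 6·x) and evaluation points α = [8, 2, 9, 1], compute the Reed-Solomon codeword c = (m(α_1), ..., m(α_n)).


c = [3, 0, 9, 5]

Message polynomial: m(x) = 10 + 6·x (mod 11).
For each evaluation point α_i, compute m(α_i) mod 11:
  α_1 = 8: Horner steps 6 → 3, so m(8) = 3.
  α_2 = 2: Horner steps 6 → 0, so m(2) = 0.
  α_3 = 9: Horner steps 6 → 9, so m(9) = 9.
  α_4 = 1: Horner steps 6 → 5, so m(1) = 5.
Codeword c = [3, 0, 9, 5] ∈ F_11^4.


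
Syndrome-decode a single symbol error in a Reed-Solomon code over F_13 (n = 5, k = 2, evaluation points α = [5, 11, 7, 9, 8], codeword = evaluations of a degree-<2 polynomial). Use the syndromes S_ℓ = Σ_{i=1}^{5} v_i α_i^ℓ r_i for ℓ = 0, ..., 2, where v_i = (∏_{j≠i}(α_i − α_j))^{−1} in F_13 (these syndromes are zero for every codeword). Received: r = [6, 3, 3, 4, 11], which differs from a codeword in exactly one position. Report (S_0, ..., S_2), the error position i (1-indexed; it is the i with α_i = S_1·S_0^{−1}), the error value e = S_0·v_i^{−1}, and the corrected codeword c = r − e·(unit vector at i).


S = (5, 9, 11), error at position 3, error magnitude e = 11, c = [6, 3, 5, 4, 11].

Step 1: column multipliers v_i = (∏_{j≠i}(α_i − α_j))^{−1} mod 13.
  i = 1 (α = 5): (5−11)(5−7)(5−9)(5−8) = (−6)·(−2)·(−4)·(−3) = 144 ≡ 1, so v_1 = 1^{−1} = 1 (mod 13).
  i = 2 (α = 11): (11−5)(11−7)(11−9)(11−8) = 6·4·2·3 = 144 ≡ 1, so v_2 = 1^{−1} = 1 (mod 13).
  i = 3 (α = 7): (7−5)(7−11)(7−9)(7−8) = 2·(−4)·(−2)·(−1) = −16 ≡ 10, so v_3 = 10^{−1} = 4 (mod 13).
  i = 4 (α = 9): (9−5)(9−11)(9−7)(9−8) = 4·(−2)·2·1 = −16 ≡ 10, so v_4 = 10^{−1} = 4 (mod 13).
  i = 5 (α = 8): (8−5)(8−11)(8−7)(8−9) = 3·(−3)·1·(−1) = 9 ≡ 9, so v_5 = 9^{−1} = 3 (mod 13).
  v = [1, 1, 4, 4, 3].
Step 2: syndromes of r = [6, 3, 3, 4, 11] (all sums mod 13).
  S_0 = Σ v_i r_i = 1·6 + 1·3 + 4·3 + 4·4 + 3·11 = 70 ≡ 5.
  S_1 = Σ v_i α_i r_i = 1·5·6 + 1·11·3 + 4·7·3 + 4·9·4 + 3·8·11 = 555 ≡ 9.
  α_i^2 mod 13 = [12, 4, 10, 3, 12].
  S_2 = Σ v_i α_i^2 r_i = 1·12·6 + 1·4·3 + 4·10·3 + 4·3·4 + 3·12·11 = 648 ≡ 11.
  S = (5, 9, 11) ≠ 0, so r is not a codeword (an error is present).
Step 3: locate the error. For a single error e at position i, S_ℓ = v_i·e·α_i^ℓ, so α_err = S_1/S_0.
  S_0^{−1} = 5^{−1} = 8 (mod 13), so α_err = 9·8 = 72 ≡ 7 = α_3. Error position i = 3.
  Consistency check: S_2/S_1 = 11·3 = 33 ≡ 7 = α_err ✓ (single-error assumption holds).
Step 4: error magnitude e = S_0/v_3 = S_0·∏_{j≠3}(α_3 − α_j) = 5·10 = 50 ≡ 11 (mod 13).
Step 5: correct position 3: c_3 = r_3 − e = 3 − 11 ≡ 5 (mod 13). Hence c = [6, 3, 5, 4, 11].
  Check: interpolating c through the α_i gives m(x) = 2 + 6·x (degree < 2) with m(α_i) = c_i for every i, so c is indeed a codeword.


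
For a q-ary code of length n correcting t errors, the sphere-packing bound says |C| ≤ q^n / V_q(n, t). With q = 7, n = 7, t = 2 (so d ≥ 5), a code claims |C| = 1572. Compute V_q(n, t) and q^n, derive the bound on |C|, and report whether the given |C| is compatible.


V_q(n, t) = 799, q^n = 823543, Hamming bound = 1030, |C| = 1572 > bound (violated).

Step 1: Compute V_q(n, t) = Σ_{j=0}^2 C(n, j) (q−1)^j.
  j = 0: C(7,0)·(6)^0 = 1·1 = 1.
  j = 1: C(7,1)·(6)^1 = 7·6 = 42.
  j = 2: C(7,2)·(6)^2 = 21·36 = 756.
  V_q(n, t) = 1 + 42 + 756 = 799.
Step 2: q^n = 7^7 = 823543.
Step 3: Hamming bound ⌊q^n / V_q(n,t)⌋ = ⌊823543/799⌋ = 1030.
Step 4: Compare |C| = 1572 to 1030: violated.
The claimed |C| lies above the Hamming bound, so no 7-ary code of length 7 with d ≥ 5 can have 1572 codewords.


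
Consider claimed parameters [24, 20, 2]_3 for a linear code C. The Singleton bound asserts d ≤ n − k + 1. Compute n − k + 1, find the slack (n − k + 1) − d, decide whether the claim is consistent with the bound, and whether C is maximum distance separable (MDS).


Singleton RHS = n − k + 1 = 5, slack = 3, bound satisfied, not MDS.

Singleton bound: d ≤ n − k + 1.
Here n = 24, k = 20, so n − k + 1 = 5.
Given d = 2, check d ≤ 5: YES.
Slack = (n − k + 1) − d = 3.
The code is NOT MDS (slack = 3 > 0).
Description: the claimed parameters are [24, 20, 2]_3; such a code would be non-MDS.


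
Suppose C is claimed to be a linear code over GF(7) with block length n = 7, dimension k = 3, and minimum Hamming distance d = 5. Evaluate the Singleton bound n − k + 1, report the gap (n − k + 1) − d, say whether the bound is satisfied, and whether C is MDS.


Singleton RHS = n − k + 1 = 5, slack = 0, bound satisfied, MDS.

Singleton bound: d ≤ n − k + 1.
Here n = 7, k = 3, so n − k + 1 = 5.
Given d = 5, check d ≤ 5: YES.
Slack = (n − k + 1) − d = 0.
The code is MDS (slack = 0).
Description: the claimed parameters are [7, 3, 5]_7; such a code would be MDS (meets Singleton bound).


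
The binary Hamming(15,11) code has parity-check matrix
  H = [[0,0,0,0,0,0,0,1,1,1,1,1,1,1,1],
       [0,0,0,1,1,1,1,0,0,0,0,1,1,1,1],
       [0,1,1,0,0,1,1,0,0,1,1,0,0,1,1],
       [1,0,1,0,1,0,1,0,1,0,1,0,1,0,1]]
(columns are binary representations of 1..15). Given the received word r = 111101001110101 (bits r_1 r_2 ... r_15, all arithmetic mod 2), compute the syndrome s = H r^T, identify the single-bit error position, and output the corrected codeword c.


s = (1, 0, 0, 0)^T, error position = 8, corrected codeword c = 111101011110101

Compute s = H r^T mod 2 one row at a time:
  s_1 = 0 + 1 + 1 + 1 + 0 + 1 + 0 + 1 = 5 ≡ 1 (mod 2).
  s_2 = 1 + 0 + 1 + 0 + 0 + 1 + 0 + 1 = 4 ≡ 0 (mod 2).
  s_3 = 1 + 1 + 1 + 0 + 1 + 1 + 0 + 1 = 6 ≡ 0 (mod 2).
  s_4 = 1 + 1 + 0 + 0 + 1 + 1 + 1 + 1 = 6 ≡ 0 (mod 2).
s = (1, 0, 0, 0)^T — this equals column 8 of H (binary 1000), so error is at position 8.
Correct: flip bit 8 of r = 111101001110101 to get c = 111101011110101.


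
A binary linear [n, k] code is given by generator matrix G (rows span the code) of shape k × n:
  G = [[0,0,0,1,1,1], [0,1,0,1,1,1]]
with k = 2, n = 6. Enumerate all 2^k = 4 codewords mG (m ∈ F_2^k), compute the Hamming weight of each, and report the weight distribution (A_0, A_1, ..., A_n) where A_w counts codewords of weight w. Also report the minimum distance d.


Weight distribution: A_0 = 1, A_1 = 1, A_3 = 1, A_4 = 1. Minimum distance d = 1.

Enumerate all 2^2 = 4 messages m ∈ F_2^2.
For each, compute codeword c = mG in F_2^6, then tally its weight.
  m = 00 → c = 000000, weight = 0.
  m = 10 → c = 000111, weight = 3.
  m = 01 → c = 010111, weight = 4.
  m = 11 → c = 010000, weight = 1.
Tally weights:
  weight 0: 1 codewords.
  weight 1: 1 codewords.
  weight 3: 1 codewords.
  weight 4: 1 codewords.
Minimum distance d = smallest w > 0 with A_w > 0 = 1.
Sanity: Σ A_w = 4 = 2^2 = 4 ✓.


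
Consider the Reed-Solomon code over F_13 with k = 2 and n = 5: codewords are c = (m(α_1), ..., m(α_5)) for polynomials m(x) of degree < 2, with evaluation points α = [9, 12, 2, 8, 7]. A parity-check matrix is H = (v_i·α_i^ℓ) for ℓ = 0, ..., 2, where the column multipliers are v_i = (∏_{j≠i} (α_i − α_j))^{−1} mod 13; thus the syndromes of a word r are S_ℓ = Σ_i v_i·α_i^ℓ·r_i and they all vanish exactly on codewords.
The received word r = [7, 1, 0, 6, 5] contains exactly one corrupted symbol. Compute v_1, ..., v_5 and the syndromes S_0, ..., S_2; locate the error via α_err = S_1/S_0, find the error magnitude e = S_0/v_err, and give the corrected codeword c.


S = (2, 11, 2), error at position 2, error magnitude e = 4, c = [7, 10, 0, 6, 5].

Step 1: column multipliers v_i = (∏_{j≠i}(α_i − α_j))^{−1} mod 13.
  i = 1 (α = 9): (9−12)(9−2)(9−8)(9−7) = (−3)·7·1·2 = −42 ≡ 10, so v_1 = 10^{−1} = 4 (mod 13).
  i = 2 (α = 12): (12−9)(12−2)(12−8)(12−7) = 3·10·4·5 = 600 ≡ 2, so v_2 = 2^{−1} = 7 (mod 13).
  i = 3 (α = 2): (2−9)(2−12)(2−8)(2−7) = (−7)·(−10)·(−6)·(−5) = 2100 ≡ 7, so v_3 = 7^{−1} = 2 (mod 13).
  i = 4 (α = 8): (8−9)(8−12)(8−2)(8−7) = (−1)·(−4)·6·1 = 24 ≡ 11, so v_4 = 11^{−1} = 6 (mod 13).
  i = 5 (α = 7): (7−9)(7−12)(7−2)(7−8) = (−2)·(−5)·5·(−1) = −50 ≡ 2, so v_5 = 2^{−1} = 7 (mod 13).
  v = [4, 7, 2, 6, 7].
Step 2: syndromes of r = [7, 1, 0, 6, 5] (all sums mod 13).
  S_0 = Σ v_i r_i = 4·7 + 7·1 + 2·0 + 6·6 + 7·5 = 106 ≡ 2.
  S_1 = Σ v_i α_i r_i = 4·9·7 + 7·12·1 + 2·2·0 + 6·8·6 + 7·7·5 = 869 ≡ 11.
  α_i^2 mod 13 = [3, 1, 4, 12, 10].
  S_2 = Σ v_i α_i^2 r_i = 4·3·7 + 7·1·1 + 2·4·0 + 6·12·6 + 7·10·5 = 873 ≡ 2.
  S = (2, 11, 2) ≠ 0, so r is not a codeword (an error is present).
Step 3: locate the error. For a single error e at position i, S_ℓ = v_i·e·α_i^ℓ, so α_err = S_1/S_0.
  S_0^{−1} = 2^{−1} = 7 (mod 13), so α_err = 11·7 = 77 ≡ 12 = α_2. Error position i = 2.
  Consistency check: S_2/S_1 = 2·6 = 12 ≡ 12 = α_err ✓ (single-error assumption holds).
Step 4: error magnitude e = S_0/v_2 = S_0·∏_{j≠2}(α_2 − α_j) = 2·2 = 4 ≡ 4 (mod 13).
Step 5: correct position 2: c_2 = r_2 − e = 1 − 4 ≡ 10 (mod 13). Hence c = [7, 10, 0, 6, 5].
  Check: interpolating c through the α_i gives m(x) = 11 + 1·x (degree < 2) with m(α_i) = c_i for every i, so c is indeed a codeword.


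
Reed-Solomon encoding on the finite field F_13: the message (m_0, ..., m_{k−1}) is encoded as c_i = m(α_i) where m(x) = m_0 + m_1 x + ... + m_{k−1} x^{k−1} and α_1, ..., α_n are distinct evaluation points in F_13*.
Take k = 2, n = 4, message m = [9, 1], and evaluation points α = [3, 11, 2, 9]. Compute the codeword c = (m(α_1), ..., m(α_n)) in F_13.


c = [12, 7, 11, 5]

Message polynomial: m(x) = 9 + 1·x (mod 13).
For each evaluation point α_i, compute m(α_i) mod 13:
  α_1 = 3: Horner steps 1 → 12, so m(3) = 12.
  α_2 = 11: Horner steps 1 → 7, so m(11) = 7.
  α_3 = 2: Horner steps 1 → 11, so m(2) = 11.
  α_4 = 9: Horner steps 1 → 5, so m(9) = 5.
Codeword c = [12, 7, 11, 5] ∈ F_13^4.


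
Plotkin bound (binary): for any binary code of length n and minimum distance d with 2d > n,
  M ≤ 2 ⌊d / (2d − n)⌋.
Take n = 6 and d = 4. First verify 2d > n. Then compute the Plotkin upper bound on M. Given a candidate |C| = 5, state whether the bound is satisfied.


Plotkin bound M ≤ 4; given |C| = 5 > bound (violated).

Check applicability: 2d = 8, n = 6.
2d − n = 2 > 0, so Plotkin applies.
Compute d/(2d−n) = 4/2 ≈ 2.0000.
⌊d/(2d−n)⌋ = 2.
Plotkin bound: M ≤ 2·2 = 4.
Given |C| = 5, check: VIOLATED.
This |C| is above the Plotkin bound, so no binary code with n = 6, d = 4 and 5 codewords exists.


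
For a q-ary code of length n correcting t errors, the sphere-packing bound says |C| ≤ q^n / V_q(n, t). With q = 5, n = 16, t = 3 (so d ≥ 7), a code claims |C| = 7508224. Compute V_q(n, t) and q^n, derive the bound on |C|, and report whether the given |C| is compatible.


V_q(n, t) = 37825, q^n = 152587890625, Hamming bound = 4034048, |C| = 7508224 > bound (violated).

Step 1: Compute V_q(n, t) = Σ_{j=0}^3 C(n, j) (q−1)^j.
  j = 0: C(16,0)·(4)^0 = 1·1 = 1.
  j = 1: C(16,1)·(4)^1 = 16·4 = 64.
  j = 2: C(16,2)·(4)^2 = 120·16 = 1920.
  j = 3: C(16,3)·(4)^3 = 560·64 = 35840.
  V_q(n, t) = 1 + 64 + 1920 + 35840 = 37825.
Step 2: q^n = 5^16 = 152587890625.
Step 3: Hamming bound ⌊q^n / V_q(n,t)⌋ = ⌊152587890625/37825⌋ = 4034048.
Step 4: Compare |C| = 7508224 to 4034048: violated.
The claimed |C| lies above the Hamming bound, so no 5-ary code of length 16 with d ≥ 7 can have 7508224 codewords.


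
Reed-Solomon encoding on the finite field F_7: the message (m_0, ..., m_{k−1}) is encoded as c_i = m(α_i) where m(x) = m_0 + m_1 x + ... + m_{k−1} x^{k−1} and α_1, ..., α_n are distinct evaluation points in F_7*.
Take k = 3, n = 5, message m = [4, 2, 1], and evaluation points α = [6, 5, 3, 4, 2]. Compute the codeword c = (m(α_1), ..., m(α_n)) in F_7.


c = [3, 4, 5, 0, 5]

Message polynomial: m(x) = 4 + 2·x + 1·x^2 (mod 7).
For each evaluation point α_i, compute m(α_i) mod 7:
  α_1 = 6: Horner steps 1 → 1 → 3, so m(6) = 3.
  α_2 = 5: Horner steps 1 → 0 → 4, so m(5) = 4.
  α_3 = 3: Horner steps 1 → 5 → 5, so m(3) = 5.
  α_4 = 4: Horner steps 1 → 6 → 0, so m(4) = 0.
  α_5 = 2: Horner steps 1 → 4 → 5, so m(2) = 5.
Codeword c = [3, 4, 5, 0, 5] ∈ F_7^5.


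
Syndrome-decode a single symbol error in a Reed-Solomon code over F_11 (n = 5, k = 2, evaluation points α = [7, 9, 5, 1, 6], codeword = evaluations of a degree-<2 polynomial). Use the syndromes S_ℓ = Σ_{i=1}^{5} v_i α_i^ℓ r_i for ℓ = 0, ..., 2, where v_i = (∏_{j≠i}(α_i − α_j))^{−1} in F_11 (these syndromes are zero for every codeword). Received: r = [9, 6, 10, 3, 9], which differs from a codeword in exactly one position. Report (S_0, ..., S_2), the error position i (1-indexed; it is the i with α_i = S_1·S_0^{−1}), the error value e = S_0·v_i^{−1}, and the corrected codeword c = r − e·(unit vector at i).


S = (5, 2, 3), error at position 1, error magnitude e = 1, c = [8, 6, 10, 3, 9].

Step 1: column multipliers v_i = (∏_{j≠i}(α_i − α_j))^{−1} mod 11.
  i = 1 (α = 7): (7−9)(7−5)(7−1)(7−6) = (−2)·2·6·1 = −24 ≡ 9, so v_1 = 9^{−1} = 5 (mod 11).
  i = 2 (α = 9): (9−7)(9−5)(9−1)(9−6) = 2·4·8·3 = 192 ≡ 5, so v_2 = 5^{−1} = 9 (mod 11).
  i = 3 (α = 5): (5−7)(5−9)(5−1)(5−6) = (−2)·(−4)·4·(−1) = −32 ≡ 1, so v_3 = 1^{−1} = 1 (mod 11).
  i = 4 (α = 1): (1−7)(1−9)(1−5)(1−6) = (−6)·(−8)·(−4)·(−5) = 960 ≡ 3, so v_4 = 3^{−1} = 4 (mod 11).
  i = 5 (α = 6): (6−7)(6−9)(6−5)(6−1) = (−1)·(−3)·1·5 = 15 ≡ 4, so v_5 = 4^{−1} = 3 (mod 11).
  v = [5, 9, 1, 4, 3].
Step 2: syndromes of r = [9, 6, 10, 3, 9] (all sums mod 11).
  S_0 = Σ v_i r_i = 5·9 + 9·6 + 1·10 + 4·3 + 3·9 = 148 ≡ 5.
  S_1 = Σ v_i α_i r_i = 5·7·9 + 9·9·6 + 1·5·10 + 4·1·3 + 3·6·9 = 1025 ≡ 2.
  α_i^2 mod 11 = [5, 4, 3, 1, 3].
  S_2 = Σ v_i α_i^2 r_i = 5·5·9 + 9·4·6 + 1·3·10 + 4·1·3 + 3·3·9 = 564 ≡ 3.
  S = (5, 2, 3) ≠ 0, so r is not a codeword (an error is present).
Step 3: locate the error. For a single error e at position i, S_ℓ = v_i·e·α_i^ℓ, so α_err = S_1/S_0.
  S_0^{−1} = 5^{−1} = 9 (mod 11), so α_err = 2·9 = 18 ≡ 7 = α_1. Error position i = 1.
  Consistency check: S_2/S_1 = 3·6 = 18 ≡ 7 = α_err ✓ (single-error assumption holds).
Step 4: error magnitude e = S_0/v_1 = S_0·∏_{j≠1}(α_1 − α_j) = 5·9 = 45 ≡ 1 (mod 11).
Step 5: correct position 1: c_1 = r_1 − e = 9 − 1 ≡ 8 (mod 11). Hence c = [8, 6, 10, 3, 9].
  Check: interpolating c through the α_i gives m(x) = 4 + 10·x (degree < 2) with m(α_i) = c_i for every i, so c is indeed a codeword.


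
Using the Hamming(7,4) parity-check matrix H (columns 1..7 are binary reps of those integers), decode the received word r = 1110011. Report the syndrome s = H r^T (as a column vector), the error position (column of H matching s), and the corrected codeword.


s = (0, 0, 1)^T, error position = 1, corrected codeword c = 0110011

Compute s = H r^T mod 2 one row at a time:
  s_1 = 0 + 0 + 1 + 1 = 2 ≡ 0 (mod 2).
  s_2 = 1 + 1 + 1 + 1 = 4 ≡ 0 (mod 2).
  s_3 = 1 + 1 + 0 + 1 = 3 ≡ 1 (mod 2).
s = (0, 0, 1)^T — this equals column 1 of H (binary 001), so error is at position 1.
Correct: flip bit 1 of r = 1110011 to get c = 0110011.


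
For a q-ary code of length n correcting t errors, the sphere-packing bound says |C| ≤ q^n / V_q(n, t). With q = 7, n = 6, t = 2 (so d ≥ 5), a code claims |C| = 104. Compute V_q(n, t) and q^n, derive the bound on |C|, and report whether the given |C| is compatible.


V_q(n, t) = 577, q^n = 117649, Hamming bound = 203, |C| = 104 ≤ bound (satisfied).

Step 1: Compute V_q(n, t) = Σ_{j=0}^2 C(n, j) (q−1)^j.
  j = 0: C(6,0)·(6)^0 = 1·1 = 1.
  j = 1: C(6,1)·(6)^1 = 6·6 = 36.
  j = 2: C(6,2)·(6)^2 = 15·36 = 540.
  V_q(n, t) = 1 + 36 + 540 = 577.
Step 2: q^n = 7^6 = 117649.
Step 3: Hamming bound ⌊q^n / V_q(n,t)⌋ = ⌊117649/577⌋ = 203.
Step 4: Compare |C| = 104 to 203: satisfied.
The claimed |C| lies below the Hamming bound.


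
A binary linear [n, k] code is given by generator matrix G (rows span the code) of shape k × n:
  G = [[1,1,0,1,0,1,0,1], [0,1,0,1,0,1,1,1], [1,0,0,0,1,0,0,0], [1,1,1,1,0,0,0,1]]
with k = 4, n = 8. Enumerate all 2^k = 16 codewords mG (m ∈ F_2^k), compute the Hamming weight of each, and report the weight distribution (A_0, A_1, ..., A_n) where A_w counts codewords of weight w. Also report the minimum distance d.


Weight distribution: A_0 = 1, A_2 = 4, A_4 = 3, A_5 = 6, A_7 = 2. Minimum distance d = 2.

Enumerate all 2^4 = 16 messages m ∈ F_2^4.
For each, compute codeword c = mG in F_2^8, then tally its weight.
  m = 0000 → c = 00000000, weight = 0.
  m = 1000 → c = 11010101, weight = 5.
  m = 0100 → c = 01010111, weight = 5.
  m = 1100 → c = 10000010, weight = 2.
  m = 0010 → c = 10001000, weight = 2.
  m = 1010 → c = 01011101, weight = 5.
  m = 0110 → c = 11011111, weight = 7.
  m = 1110 → c = 00001010, weight = 2.
  m = 0001 → c = 11110001, weight = 5.
  m = 1001 → c = 00100100, weight = 2.
  m = 0101 → c = 10100110, weight = 4.
  m = 1101 → c = 01110011, weight = 5.
  m = 0011 → c = 01111001, weight = 5.
  m = 1011 → c = 10101100, weight = 4.
  m = 0111 → c = 00101110, weight = 4.
  m = 1111 → c = 11111011, weight = 7.
Tally weights:
  weight 0: 1 codewords.
  weight 2: 4 codewords.
  weight 4: 3 codewords.
  weight 5: 6 codewords.
  weight 7: 2 codewords.
Minimum distance d = smallest w > 0 with A_w > 0 = 2.
Sanity: Σ A_w = 16 = 2^4 = 16 ✓.


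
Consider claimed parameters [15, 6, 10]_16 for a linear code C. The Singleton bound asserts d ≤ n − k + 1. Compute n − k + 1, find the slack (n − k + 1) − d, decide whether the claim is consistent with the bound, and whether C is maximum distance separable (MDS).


Singleton RHS = n − k + 1 = 10, slack = 0, bound satisfied, MDS.

Singleton bound: d ≤ n − k + 1.
Here n = 15, k = 6, so n − k + 1 = 10.
Given d = 10, check d ≤ 10: YES.
Slack = (n − k + 1) − d = 0.
The code is MDS (slack = 0).
Description: the claimed parameters are [15, 6, 10]_16; such a code would be MDS (meets Singleton bound).


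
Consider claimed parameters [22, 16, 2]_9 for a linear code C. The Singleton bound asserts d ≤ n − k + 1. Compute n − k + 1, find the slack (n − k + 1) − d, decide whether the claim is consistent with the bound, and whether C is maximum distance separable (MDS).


Singleton RHS = n − k + 1 = 7, slack = 5, bound satisfied, not MDS.

Singleton bound: d ≤ n − k + 1.
Here n = 22, k = 16, so n − k + 1 = 7.
Given d = 2, check d ≤ 7: YES.
Slack = (n − k + 1) − d = 5.
The code is NOT MDS (slack = 5 > 0).
Description: the claimed parameters are [22, 16, 2]_9; such a code would be non-MDS.


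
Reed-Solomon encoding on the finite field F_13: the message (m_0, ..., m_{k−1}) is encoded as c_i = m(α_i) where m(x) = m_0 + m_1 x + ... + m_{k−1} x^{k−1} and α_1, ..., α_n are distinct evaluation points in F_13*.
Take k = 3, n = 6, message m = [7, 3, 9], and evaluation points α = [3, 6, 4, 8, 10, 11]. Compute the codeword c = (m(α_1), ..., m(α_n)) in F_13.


c = [6, 11, 7, 9, 1, 11]

Message polynomial: m(x) = 7 + 3·x + 9·x^2 (mod 13).
For each evaluation point α_i, compute m(α_i) mod 13:
  α_1 = 3: Horner steps 9 → 4 → 6, so m(3) = 6.
  α_2 = 6: Horner steps 9 → 5 → 11, so m(6) = 11.
  α_3 = 4: Horner steps 9 → 0 → 7, so m(4) = 7.
  α_4 = 8: Horner steps 9 → 10 → 9, so m(8) = 9.
  α_5 = 10: Horner steps 9 → 2 → 1, so m(10) = 1.
  α_6 = 11: Horner steps 9 → 11 → 11, so m(11) = 11.
Codeword c = [6, 11, 7, 9, 1, 11] ∈ F_13^6.


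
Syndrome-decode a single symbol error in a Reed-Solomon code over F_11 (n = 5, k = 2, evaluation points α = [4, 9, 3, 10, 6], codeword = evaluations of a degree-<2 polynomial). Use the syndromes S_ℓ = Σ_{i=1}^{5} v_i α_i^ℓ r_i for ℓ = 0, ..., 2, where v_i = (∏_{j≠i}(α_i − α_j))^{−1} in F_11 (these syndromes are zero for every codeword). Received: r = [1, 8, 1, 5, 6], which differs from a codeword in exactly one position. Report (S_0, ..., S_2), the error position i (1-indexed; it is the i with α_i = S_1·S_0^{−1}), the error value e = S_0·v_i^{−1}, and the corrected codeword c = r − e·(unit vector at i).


S = (6, 7, 10), error at position 3, error magnitude e = 8, c = [1, 8, 4, 5, 6].

Step 1: column multipliers v_i = (∏_{j≠i}(α_i − α_j))^{−1} mod 11.
  i = 1 (α = 4): (4−9)(4−3)(4−10)(4−6) = (−5)·1·(−6)·(−2) = −60 ≡ 6, so v_1 = 6^{−1} = 2 (mod 11).
  i = 2 (α = 9): (9−4)(9−3)(9−10)(9−6) = 5·6·(−1)·3 = −90 ≡ 9, so v_2 = 9^{−1} = 5 (mod 11).
  i = 3 (α = 3): (3−4)(3−9)(3−10)(3−6) = (−1)·(−6)·(−7)·(−3) = 126 ≡ 5, so v_3 = 5^{−1} = 9 (mod 11).
  i = 4 (α = 10): (10−4)(10−9)(10−3)(10−6) = 6·1·7·4 = 168 ≡ 3, so v_4 = 3^{−1} = 4 (mod 11).
  i = 5 (α = 6): (6−4)(6−9)(6−3)(6−10) = 2·(−3)·3·(−4) = 72 ≡ 6, so v_5 = 6^{−1} = 2 (mod 11).
  v = [2, 5, 9, 4, 2].
Step 2: syndromes of r = [1, 8, 1, 5, 6] (all sums mod 11).
  S_0 = Σ v_i r_i = 2·1 + 5·8 + 9·1 + 4·5 + 2·6 = 83 ≡ 6.
  S_1 = Σ v_i α_i r_i = 2·4·1 + 5·9·8 + 9·3·1 + 4·10·5 + 2·6·6 = 667 ≡ 7.
  α_i^2 mod 11 = [5, 4, 9, 1, 3].
  S_2 = Σ v_i α_i^2 r_i = 2·5·1 + 5·4·8 + 9·9·1 + 4·1·5 + 2·3·6 = 307 ≡ 10.
  S = (6, 7, 10) ≠ 0, so r is not a codeword (an error is present).
Step 3: locate the error. For a single error e at position i, S_ℓ = v_i·e·α_i^ℓ, so α_err = S_1/S_0.
  S_0^{−1} = 6^{−1} = 2 (mod 11), so α_err = 7·2 = 14 ≡ 3 = α_3. Error position i = 3.
  Consistency check: S_2/S_1 = 10·8 = 80 ≡ 3 = α_err ✓ (single-error assumption holds).
Step 4: error magnitude e = S_0/v_3 = S_0·∏_{j≠3}(α_3 − α_j) = 6·5 = 30 ≡ 8 (mod 11).
Step 5: correct position 3: c_3 = r_3 − e = 1 − 8 ≡ 4 (mod 11). Hence c = [1, 8, 4, 5, 6].
  Check: interpolating c through the α_i gives m(x) = 2 + 8·x (degree < 2) with m(α_i) = c_i for every i, so c is indeed a codeword.


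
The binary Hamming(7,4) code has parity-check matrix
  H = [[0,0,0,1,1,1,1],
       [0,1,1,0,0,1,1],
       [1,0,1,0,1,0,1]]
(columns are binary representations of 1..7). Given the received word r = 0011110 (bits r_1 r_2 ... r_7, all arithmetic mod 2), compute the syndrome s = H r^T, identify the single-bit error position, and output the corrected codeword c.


s = (1, 0, 0)^T, error position = 4, corrected codeword c = 0010110

Compute s = H r^T mod 2 one row at a time:
  s_1 = 1 + 1 + 1 + 0 = 3 ≡ 1 (mod 2).
  s_2 = 0 + 1 + 1 + 0 = 2 ≡ 0 (mod 2).
  s_3 = 0 + 1 + 1 + 0 = 2 ≡ 0 (mod 2).
s = (1, 0, 0)^T — this equals column 4 of H (binary 100), so error is at position 4.
Correct: flip bit 4 of r = 0011110 to get c = 0010110.


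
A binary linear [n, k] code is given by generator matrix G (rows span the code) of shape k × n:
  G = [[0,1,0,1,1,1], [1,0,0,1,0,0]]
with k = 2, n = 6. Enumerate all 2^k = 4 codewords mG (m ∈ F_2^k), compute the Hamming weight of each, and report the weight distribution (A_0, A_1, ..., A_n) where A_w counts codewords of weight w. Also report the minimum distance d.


Weight distribution: A_0 = 1, A_2 = 1, A_4 = 2. Minimum distance d = 2.

Enumerate all 2^2 = 4 messages m ∈ F_2^2.
For each, compute codeword c = mG in F_2^6, then tally its weight.
  m = 00 → c = 000000, weight = 0.
  m = 10 → c = 010111, weight = 4.
  m = 01 → c = 100100, weight = 2.
  m = 11 → c = 110011, weight = 4.
Tally weights:
  weight 0: 1 codewords.
  weight 2: 1 codewords.
  weight 4: 2 codewords.
Minimum distance d = smallest w > 0 with A_w > 0 = 2.
Sanity: Σ A_w = 4 = 2^2 = 4 ✓.


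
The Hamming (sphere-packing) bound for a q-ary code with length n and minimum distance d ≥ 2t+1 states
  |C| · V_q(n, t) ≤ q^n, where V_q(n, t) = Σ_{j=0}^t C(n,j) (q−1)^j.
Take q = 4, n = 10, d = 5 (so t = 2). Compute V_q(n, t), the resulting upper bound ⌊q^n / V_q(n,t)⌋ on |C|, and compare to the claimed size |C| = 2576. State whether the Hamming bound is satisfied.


V_q(n, t) = 436, q^n = 1048576, Hamming bound = 2404, |C| = 2576 > bound (violated).

Step 1: Compute V_q(n, t) = Σ_{j=0}^2 C(n, j) (q−1)^j.
  j = 0: C(10,0)·(3)^0 = 1·1 = 1.
  j = 1: C(10,1)·(3)^1 = 10·3 = 30.
  j = 2: C(10,2)·(3)^2 = 45·9 = 405.
  V_q(n, t) = 1 + 30 + 405 = 436.
Step 2: q^n = 4^10 = 1048576.
Step 3: Hamming bound ⌊q^n / V_q(n,t)⌋ = ⌊1048576/436⌋ = 2404.
Step 4: Compare |C| = 2576 to 2404: violated.
The claimed |C| lies above the Hamming bound, so no 4-ary code of length 10 with d ≥ 5 can have 2576 codewords.


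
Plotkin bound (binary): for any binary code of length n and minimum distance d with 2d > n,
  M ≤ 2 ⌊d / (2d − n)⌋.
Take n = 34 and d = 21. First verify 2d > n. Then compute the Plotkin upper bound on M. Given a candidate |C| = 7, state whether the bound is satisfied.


Plotkin bound M ≤ 4; given |C| = 7 > bound (violated).

Check applicability: 2d = 42, n = 34.
2d − n = 8 > 0, so Plotkin applies.
Compute d/(2d−n) = 21/8 ≈ 2.6250.
⌊d/(2d−n)⌋ = 2.
Plotkin bound: M ≤ 2·2 = 4.
Given |C| = 7, check: VIOLATED.
This |C| is above the Plotkin bound, so no binary code with n = 34, d = 21 and 7 codewords exists.


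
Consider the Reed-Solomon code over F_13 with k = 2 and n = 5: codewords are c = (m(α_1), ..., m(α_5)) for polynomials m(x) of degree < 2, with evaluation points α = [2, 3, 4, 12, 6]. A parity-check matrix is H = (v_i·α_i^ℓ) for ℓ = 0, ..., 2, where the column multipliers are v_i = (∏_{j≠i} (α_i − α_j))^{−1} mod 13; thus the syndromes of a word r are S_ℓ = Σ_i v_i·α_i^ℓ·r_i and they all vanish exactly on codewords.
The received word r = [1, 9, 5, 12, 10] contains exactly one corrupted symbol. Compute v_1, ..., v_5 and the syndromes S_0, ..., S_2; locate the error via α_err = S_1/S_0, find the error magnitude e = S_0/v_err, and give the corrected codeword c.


S = (7, 1, 2), error at position 1, error magnitude e = 1, c = [0, 9, 5, 12, 10].

Step 1: column multipliers v_i = (∏_{j≠i}(α_i − α_j))^{−1} mod 13.
  i = 1 (α = 2): (2−3)(2−4)(2−12)(2−6) = (−1)·(−2)·(−10)·(−4) = 80 ≡ 2, so v_1 = 2^{−1} = 7 (mod 13).
  i = 2 (α = 3): (3−2)(3−4)(3−12)(3−6) = 1·(−1)·(−9)·(−3) = −27 ≡ 12, so v_2 = 12^{−1} = 12 (mod 13).
  i = 3 (α = 4): (4−2)(4−3)(4−12)(4−6) = 2·1·(−8)·(−2) = 32 ≡ 6, so v_3 = 6^{−1} = 11 (mod 13).
  i = 4 (α = 12): (12−2)(12−3)(12−4)(12−6) = 10·9·8·6 = 4320 ≡ 4, so v_4 = 4^{−1} = 10 (mod 13).
  i = 5 (α = 6): (6−2)(6−3)(6−4)(6−12) = 4·3·2·(−6) = −144 ≡ 12, so v_5 = 12^{−1} = 12 (mod 13).
  v = [7, 12, 11, 10, 12].
Step 2: syndromes of r = [1, 9, 5, 12, 10] (all sums mod 13).
  S_0 = Σ v_i r_i = 7·1 + 12·9 + 11·5 + 10·12 + 12·10 = 410 ≡ 7.
  S_1 = Σ v_i α_i r_i = 7·2·1 + 12·3·9 + 11·4·5 + 10·12·12 + 12·6·10 = 2718 ≡ 1.
  α_i^2 mod 13 = [4, 9, 3, 1, 10].
  S_2 = Σ v_i α_i^2 r_i = 7·4·1 + 12·9·9 + 11·3·5 + 10·1·12 + 12·10·10 = 2485 ≡ 2.
  S = (7, 1, 2) ≠ 0, so r is not a codeword (an error is present).
Step 3: locate the error. For a single error e at position i, S_ℓ = v_i·e·α_i^ℓ, so α_err = S_1/S_0.
  S_0^{−1} = 7^{−1} = 2 (mod 13), so α_err = 1·2 = 2 ≡ 2 = α_1. Error position i = 1.
  Consistency check: S_2/S_1 = 2·1 = 2 ≡ 2 = α_err ✓ (single-error assumption holds).
Step 4: error magnitude e = S_0/v_1 = S_0·∏_{j≠1}(α_1 − α_j) = 7·2 = 14 ≡ 1 (mod 13).
Step 5: correct position 1: c_1 = r_1 − e = 1 − 1 ≡ 0 (mod 13). Hence c = [0, 9, 5, 12, 10].
  Check: interpolating c through the α_i gives m(x) = 8 + 9·x (degree < 2) with m(α_i) = c_i for every i, so c is indeed a codeword.


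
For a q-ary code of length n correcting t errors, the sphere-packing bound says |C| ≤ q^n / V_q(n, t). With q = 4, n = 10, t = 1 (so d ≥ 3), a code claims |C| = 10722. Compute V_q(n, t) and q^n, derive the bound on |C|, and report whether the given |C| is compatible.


V_q(n, t) = 31, q^n = 1048576, Hamming bound = 33825, |C| = 10722 ≤ bound (satisfied).

Step 1: Compute V_q(n, t) = Σ_{j=0}^1 C(n, j) (q−1)^j.
  j = 0: C(10,0)·(3)^0 = 1·1 = 1.
  j = 1: C(10,1)·(3)^1 = 10·3 = 30.
  V_q(n, t) = 1 + 30 = 31.
Step 2: q^n = 4^10 = 1048576.
Step 3: Hamming bound ⌊q^n / V_q(n,t)⌋ = ⌊1048576/31⌋ = 33825.
Step 4: Compare |C| = 10722 to 33825: satisfied.
The claimed |C| lies below the Hamming bound.


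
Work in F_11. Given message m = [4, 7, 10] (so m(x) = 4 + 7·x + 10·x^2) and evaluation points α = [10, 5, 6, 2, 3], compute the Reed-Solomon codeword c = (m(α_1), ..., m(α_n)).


c = [7, 3, 10, 3, 5]

Message polynomial: m(x) = 4 + 7·x + 10·x^2 (mod 11).
For each evaluation point α_i, compute m(α_i) mod 11:
  α_1 = 10: Horner steps 10 → 8 → 7, so m(10) = 7.
  α_2 = 5: Horner steps 10 → 2 → 3, so m(5) = 3.
  α_3 = 6: Horner steps 10 → 1 → 10, so m(6) = 10.
  α_4 = 2: Horner steps 10 → 5 → 3, so m(2) = 3.
  α_5 = 3: Horner steps 10 → 4 → 5, so m(3) = 5.
Codeword c = [7, 3, 10, 3, 5] ∈ F_11^5.


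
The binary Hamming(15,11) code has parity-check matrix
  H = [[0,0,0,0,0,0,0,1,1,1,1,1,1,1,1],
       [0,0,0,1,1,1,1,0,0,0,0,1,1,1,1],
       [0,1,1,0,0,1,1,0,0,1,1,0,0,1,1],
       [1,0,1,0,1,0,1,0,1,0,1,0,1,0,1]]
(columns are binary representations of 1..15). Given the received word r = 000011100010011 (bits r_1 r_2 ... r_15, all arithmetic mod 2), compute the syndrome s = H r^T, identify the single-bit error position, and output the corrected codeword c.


s = (1, 1, 1, 0)^T, error position = 14, corrected codeword c = 000011100010001

Compute s = H r^T mod 2 one row at a time:
  s_1 = 0 + 0 + 0 + 1 + 0 + 0 + 1 + 1 = 3 ≡ 1 (mod 2).
  s_2 = 0 + 1 + 1 + 1 + 0 + 0 + 1 + 1 = 5 ≡ 1 (mod 2).
  s_3 = 0 + 0 + 1 + 1 + 0 + 1 + 1 + 1 = 5 ≡ 1 (mod 2).
  s_4 = 0 + 0 + 1 + 1 + 0 + 1 + 0 + 1 = 4 ≡ 0 (mod 2).
s = (1, 1, 1, 0)^T — this equals column 14 of H (binary 1110), so error is at position 14.
Correct: flip bit 14 of r = 000011100010011 to get c = 000011100010001.


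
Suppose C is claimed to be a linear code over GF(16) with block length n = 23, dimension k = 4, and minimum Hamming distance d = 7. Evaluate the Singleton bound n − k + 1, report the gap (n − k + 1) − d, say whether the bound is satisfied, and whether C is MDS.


Singleton RHS = n − k + 1 = 20, slack = 13, bound satisfied, not MDS.

Singleton bound: d ≤ n − k + 1.
Here n = 23, k = 4, so n − k + 1 = 20.
Given d = 7, check d ≤ 20: YES.
Slack = (n − k + 1) − d = 13.
The code is NOT MDS (slack = 13 > 0).
Description: the claimed parameters are [23, 4, 7]_16; such a code would be non-MDS.
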